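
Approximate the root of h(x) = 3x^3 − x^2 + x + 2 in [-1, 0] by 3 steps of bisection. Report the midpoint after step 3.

m = -0.5, h(m) = 0.875 (+); new bracket [-1, -0.5]
m = -0.75, h(m) = -0.578125 (−); new bracket [-0.75, -0.5]
m = -0.625, h(m) = 0.251953 (+); new bracket [-0.75, -0.625]

-0.625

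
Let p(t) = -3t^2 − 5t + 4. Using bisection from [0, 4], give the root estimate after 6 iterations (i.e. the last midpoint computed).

0.5625

p(2) = -18 < 0, so the root lies in [0, 2]
p(1) = -4 < 0, so the root lies in [0, 1]
p(0.5) = 0.75 > 0, so the root lies in [0.5, 1]
p(0.75) = -1.4375 < 0, so the root lies in [0.5, 0.75]
p(0.625) = -0.2969 < 0, so the root lies in [0.5, 0.625]
p(0.5625) = 0.2383 > 0, so the root lies in [0.5625, 0.625]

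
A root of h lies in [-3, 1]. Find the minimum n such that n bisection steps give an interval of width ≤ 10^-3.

Width after n steps is 4/2^n. Need 2^n ≥ 4/10^-3 = 4000.
2^11 = 2048 < 4000 ≤ 2^12 = 4096, so n = 12.

12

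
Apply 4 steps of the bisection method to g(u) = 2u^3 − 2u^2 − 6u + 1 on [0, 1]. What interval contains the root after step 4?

g(0.5) = -2.25 < 0, so the root lies in [0, 0.5]
g(0.25) = -0.59375 < 0, so the root lies in [0, 0.25]
g(0.125) = 0.222656 > 0, so the root lies in [0.125, 0.25]
g(0.1875) = -0.1821 < 0, so the root lies in [0.125, 0.1875]

[0.125, 0.1875]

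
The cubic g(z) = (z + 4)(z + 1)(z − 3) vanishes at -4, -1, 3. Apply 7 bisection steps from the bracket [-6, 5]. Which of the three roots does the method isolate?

midpoint -0.5: g = -6.125 < 0 → [-0.5, 5]
midpoint 2.25: g = -15.234375 < 0 → [2.25, 5]
midpoint 3.625: g = 22.041016 > 0 → [2.25, 3.625]
midpoint 2.9375: g = -1.7073 < 0 → [2.9375, 3.625]
midpoint 3.28125: g = 8.7674 > 0 → [2.9375, 3.28125]
midpoint 3.109375: g = 3.1954 > 0 → [2.9375, 3.109375]
midpoint 3.0234375: g = 0.6623 > 0 → [2.9375, 3.0234375]

3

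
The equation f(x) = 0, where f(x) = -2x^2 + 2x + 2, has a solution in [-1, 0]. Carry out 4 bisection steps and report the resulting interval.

midpoint -0.5: f = 0.5 > 0 → [-1, -0.5]
midpoint -0.75: f = -0.625 < 0 → [-0.75, -0.5]
midpoint -0.625: f = -0.03125 < 0 → [-0.625, -0.5]
midpoint -0.5625: f = 0.2422 > 0 → [-0.625, -0.5625]

[-0.625, -0.5625]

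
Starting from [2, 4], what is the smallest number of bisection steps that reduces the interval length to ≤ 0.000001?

21

Width after n steps is 2/2^n. Need 2^n ≥ 2/0.000001 = 2000000.
2^20 = 1048576 < 2000000 ≤ 2^21 = 2097152, so n = 21.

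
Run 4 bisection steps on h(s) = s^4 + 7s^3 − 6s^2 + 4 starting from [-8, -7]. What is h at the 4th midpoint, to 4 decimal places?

25.2193

m = -7.5, h(m) = -122.5625 (−); new bracket [-8, -7.5]
m = -7.75, h(m) = -7.261719 (−); new bracket [-8, -7.75]
m = -7.875, h(m) = 59.232666 (+); new bracket [-7.875, -7.75]
m = -7.8125, h(m) = 25.2193 (+); new bracket [-7.8125, -7.75]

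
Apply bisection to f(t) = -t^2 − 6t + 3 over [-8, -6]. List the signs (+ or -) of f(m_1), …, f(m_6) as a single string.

--+++-

f(-7) = -4 < 0, so the root lies in [-7, -6]
f(-6.5) = -0.25 < 0, so the root lies in [-6.5, -6]
f(-6.25) = 1.4375 > 0, so the root lies in [-6.5, -6.25]
f(-6.375) = 0.6094 > 0, so the root lies in [-6.5, -6.375]
f(-6.4375) = 0.1836 > 0, so the root lies in [-6.5, -6.4375]
f(-6.46875) = -0.0322 < 0, so the root lies in [-6.46875, -6.4375]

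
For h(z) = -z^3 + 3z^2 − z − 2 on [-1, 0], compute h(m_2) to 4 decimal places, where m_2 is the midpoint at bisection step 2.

0.8594

h(-0.5) = -0.625 < 0, so the root lies in [-1, -0.5]
h(-0.75) = 0.859375 > 0, so the root lies in [-0.75, -0.5]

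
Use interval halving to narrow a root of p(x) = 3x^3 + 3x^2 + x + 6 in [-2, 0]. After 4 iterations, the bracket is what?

x = -1 gives p = 5, positive; keep [-2, -1]
x = -1.5 gives p = 1.125, positive; keep [-2, -1.5]
x = -1.75 gives p = -2.640625, negative; keep [-1.75, -1.5]
x = -1.625 gives p = -0.5762, negative; keep [-1.625, -1.5]

[-1.625, -1.5]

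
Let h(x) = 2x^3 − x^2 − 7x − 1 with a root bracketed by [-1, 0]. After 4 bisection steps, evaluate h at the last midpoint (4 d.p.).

0.2642

h(-0.5) = 2 > 0, so the root lies in [-0.5, 0]
h(-0.25) = 0.65625 > 0, so the root lies in [-0.25, 0]
h(-0.125) = -0.144531 < 0, so the root lies in [-0.25, -0.125]
h(-0.1875) = 0.2642 > 0, so the root lies in [-0.1875, -0.125]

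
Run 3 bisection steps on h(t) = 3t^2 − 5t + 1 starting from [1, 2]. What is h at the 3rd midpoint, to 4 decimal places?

-0.2031

t = 1.5 gives h = 0.25, positive; keep [1, 1.5]
t = 1.25 gives h = -0.5625, negative; keep [1.25, 1.5]
t = 1.375 gives h = -0.203125, negative; keep [1.375, 1.5]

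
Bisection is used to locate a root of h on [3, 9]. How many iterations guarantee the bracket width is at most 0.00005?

Width after n steps is 6/2^n. Need 2^n ≥ 6/0.00005 = 120000.
2^16 = 65536 < 120000 ≤ 2^17 = 131072, so n = 17.

17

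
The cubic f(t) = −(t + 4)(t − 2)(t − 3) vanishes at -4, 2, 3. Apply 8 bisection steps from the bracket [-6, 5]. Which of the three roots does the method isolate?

-4

t = -0.5 gives f = -30.625, negative; keep [-6, -0.5]
t = -3.25 gives f = -24.609375, negative; keep [-6, -3.25]
t = -4.625 gives f = 31.572266, positive; keep [-4.625, -3.25]
t = -3.9375 gives f = -2.5745, negative; keep [-4.625, -3.9375]
t = -4.28125 gives f = 12.8631, positive; keep [-4.28125, -3.9375]
t = -4.109375 gives f = 4.7506, positive; keep [-4.109375, -3.9375]
t = -4.0234375 gives f = 0.9915, positive; keep [-4.0234375, -3.9375]
t = -3.98046875 gives f = -0.8154, negative; keep [-4.0234375, -3.98046875]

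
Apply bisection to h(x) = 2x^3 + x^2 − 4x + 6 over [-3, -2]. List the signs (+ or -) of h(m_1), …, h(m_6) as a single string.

---+++

m = -2.5, h(m) = -9 (−); new bracket [-2.5, -2]
m = -2.25, h(m) = -2.71875 (−); new bracket [-2.25, -2]
m = -2.125, h(m) = -0.175781 (−); new bracket [-2.125, -2]
m = -2.0625, h(m) = 0.9565 (+); new bracket [-2.125, -2.0625]
m = -2.09375, h(m) = 0.4017 (+); new bracket [-2.125, -2.09375]
m = -2.109375, h(m) = 0.1158 (+); new bracket [-2.125, -2.109375]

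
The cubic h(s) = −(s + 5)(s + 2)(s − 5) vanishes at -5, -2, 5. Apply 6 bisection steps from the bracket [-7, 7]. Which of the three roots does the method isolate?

5

m = 0, h(m) = 50 (+); new bracket [0, 7]
m = 3.5, h(m) = 70.125 (+); new bracket [3.5, 7]
m = 5.25, h(m) = -18.578125 (−); new bracket [3.5, 5.25]
m = 4.375, h(m) = 37.3535 (+); new bracket [4.375, 5.25]
m = 4.8125, h(m) = 12.5339 (+); new bracket [4.8125, 5.25]
m = 5.03125, h(m) = -2.2041 (−); new bracket [4.8125, 5.03125]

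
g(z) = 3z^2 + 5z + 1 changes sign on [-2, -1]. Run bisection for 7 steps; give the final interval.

z = -1.5 gives g = 0.25, positive; keep [-1.5, -1]
z = -1.25 gives g = -0.5625, negative; keep [-1.5, -1.25]
z = -1.375 gives g = -0.203125, negative; keep [-1.5, -1.375]
z = -1.4375 gives g = 0.0117, positive; keep [-1.4375, -1.375]
z = -1.40625 gives g = -0.0986, negative; keep [-1.4375, -1.40625]
z = -1.421875 gives g = -0.0442, negative; keep [-1.4375, -1.421875]
z = -1.4296875 gives g = -0.0164, negative; keep [-1.4375, -1.4296875]

[-1.4375, -1.4296875]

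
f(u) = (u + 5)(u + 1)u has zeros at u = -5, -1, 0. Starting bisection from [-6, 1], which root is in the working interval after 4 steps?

-5

f(-2.5) = 9.375 > 0, so the root lies in [-6, -2.5]
f(-4.25) = 10.359375 > 0, so the root lies in [-6, -4.25]
f(-5.125) = -2.642578 < 0, so the root lies in [-5.125, -4.25]
f(-4.6875) = 5.4016 > 0, so the root lies in [-5.125, -4.6875]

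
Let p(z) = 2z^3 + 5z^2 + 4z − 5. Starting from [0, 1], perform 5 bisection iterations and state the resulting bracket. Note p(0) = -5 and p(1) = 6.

[0.625, 0.65625]

midpoint 0.5: p = -1.5 < 0 → [0.5, 1]
midpoint 0.75: p = 1.65625 > 0 → [0.5, 0.75]
midpoint 0.625: p = -0.058594 < 0 → [0.625, 0.75]
midpoint 0.6875: p = 0.7632 > 0 → [0.625, 0.6875]
midpoint 0.65625: p = 0.3436 > 0 → [0.625, 0.65625]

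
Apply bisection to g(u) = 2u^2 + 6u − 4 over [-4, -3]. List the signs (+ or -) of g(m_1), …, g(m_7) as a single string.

-+++---

g(-3.5) = -0.5 < 0, so the root lies in [-4, -3.5]
g(-3.75) = 1.625 > 0, so the root lies in [-3.75, -3.5]
g(-3.625) = 0.53125 > 0, so the root lies in [-3.625, -3.5]
g(-3.5625) = 0.0078 > 0, so the root lies in [-3.5625, -3.5]
g(-3.53125) = -0.248 < 0, so the root lies in [-3.5625, -3.53125]
g(-3.546875) = -0.1206 < 0, so the root lies in [-3.5625, -3.546875]
g(-3.5546875) = -0.0565 < 0, so the root lies in [-3.5625, -3.5546875]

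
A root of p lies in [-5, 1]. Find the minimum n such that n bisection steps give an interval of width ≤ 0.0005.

Width after n steps is 6/2^n. Need 2^n ≥ 6/0.0005 = 12000.
2^13 = 8192 < 12000 ≤ 2^14 = 16384, so n = 14.

14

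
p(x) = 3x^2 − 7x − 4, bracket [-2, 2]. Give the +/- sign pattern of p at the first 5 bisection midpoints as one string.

-++--

x = 0 gives p = -4, negative; keep [-2, 0]
x = -1 gives p = 6, positive; keep [-1, 0]
x = -0.5 gives p = 0.25, positive; keep [-0.5, 0]
x = -0.25 gives p = -2.0625, negative; keep [-0.5, -0.25]
x = -0.375 gives p = -0.9531, negative; keep [-0.5, -0.375]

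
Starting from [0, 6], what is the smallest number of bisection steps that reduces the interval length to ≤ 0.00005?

Width after n steps is 6/2^n. Need 2^n ≥ 6/0.00005 = 120000.
2^16 = 65536 < 120000 ≤ 2^17 = 131072, so n = 17.

17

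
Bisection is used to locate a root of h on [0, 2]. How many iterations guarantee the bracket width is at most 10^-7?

25

Width after n steps is 2/2^n. Need 2^n ≥ 2/10^-7 = 20000000.
2^24 = 16777216 < 20000000 ≤ 2^25 = 33554432, so n = 25.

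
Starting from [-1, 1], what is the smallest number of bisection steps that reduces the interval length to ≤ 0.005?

Width after n steps is 2/2^n. Need 2^n ≥ 2/0.005 = 400.
2^8 = 256 < 400 ≤ 2^9 = 512, so n = 9.

9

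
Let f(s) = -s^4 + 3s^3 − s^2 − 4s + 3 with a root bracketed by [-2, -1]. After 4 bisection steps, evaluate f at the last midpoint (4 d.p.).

-0.6724

midpoint -1.5: f = -8.4375 < 0 → [-1.5, -1]
midpoint -1.25: f = -1.863281 < 0 → [-1.25, -1]
midpoint -1.125: f = 0.361084 > 0 → [-1.25, -1.125]
midpoint -1.1875: f = -0.6724 < 0 → [-1.1875, -1.125]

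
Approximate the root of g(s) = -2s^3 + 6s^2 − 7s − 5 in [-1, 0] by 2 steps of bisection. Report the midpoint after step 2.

-0.25

g(-0.5) = 0.25 > 0, so the root lies in [-0.5, 0]
g(-0.25) = -2.84375 < 0, so the root lies in [-0.5, -0.25]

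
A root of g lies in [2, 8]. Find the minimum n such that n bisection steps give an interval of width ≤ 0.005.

Width after n steps is 6/2^n. Need 2^n ≥ 6/0.005 = 1200.
2^10 = 1024 < 1200 ≤ 2^11 = 2048, so n = 11.

11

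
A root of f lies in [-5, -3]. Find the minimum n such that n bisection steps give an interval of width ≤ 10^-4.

15

Width after n steps is 2/2^n. Need 2^n ≥ 2/10^-4 = 20000.
2^14 = 16384 < 20000 ≤ 2^15 = 32768, so n = 15.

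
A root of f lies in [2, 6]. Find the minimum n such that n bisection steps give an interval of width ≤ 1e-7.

26

Width after n steps is 4/2^n. Need 2^n ≥ 4/1e-7 = 40000000.
2^25 = 33554432 < 40000000 ≤ 2^26 = 67108864, so n = 26.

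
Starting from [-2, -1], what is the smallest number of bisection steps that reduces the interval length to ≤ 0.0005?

11

Width after n steps is 1/2^n. Need 2^n ≥ 1/0.0005 = 2000.
2^10 = 1024 < 2000 ≤ 2^11 = 2048, so n = 11.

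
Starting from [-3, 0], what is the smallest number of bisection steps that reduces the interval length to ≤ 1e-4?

15

Width after n steps is 3/2^n. Need 2^n ≥ 3/1e-4 = 30000.
2^14 = 16384 < 30000 ≤ 2^15 = 32768, so n = 15.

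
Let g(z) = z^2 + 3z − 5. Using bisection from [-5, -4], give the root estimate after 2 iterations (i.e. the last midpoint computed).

-4.25

m = -4.5, g(m) = 1.75 (+); new bracket [-4.5, -4]
m = -4.25, g(m) = 0.3125 (+); new bracket [-4.25, -4]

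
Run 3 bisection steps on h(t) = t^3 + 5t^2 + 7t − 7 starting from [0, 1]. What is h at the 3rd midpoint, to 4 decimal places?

h(0.5) = -2.125 < 0, so the root lies in [0.5, 1]
h(0.75) = 1.484375 > 0, so the root lies in [0.5, 0.75]
h(0.625) = -0.427734 < 0, so the root lies in [0.625, 0.75]

-0.4277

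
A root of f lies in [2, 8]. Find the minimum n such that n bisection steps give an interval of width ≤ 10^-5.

Width after n steps is 6/2^n. Need 2^n ≥ 6/10^-5 = 600000.
2^19 = 524288 < 600000 ≤ 2^20 = 1048576, so n = 20.

20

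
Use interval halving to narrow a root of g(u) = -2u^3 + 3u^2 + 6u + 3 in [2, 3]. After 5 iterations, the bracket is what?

[2.75, 2.78125]

midpoint 2.5: g = 5.5 > 0 → [2.5, 3]
midpoint 2.75: g = 0.59375 > 0 → [2.75, 3]
midpoint 2.875: g = -2.480469 < 0 → [2.75, 2.875]
midpoint 2.8125: g = -0.8892 < 0 → [2.75, 2.8125]
midpoint 2.78125: g = -0.1343 < 0 → [2.75, 2.78125]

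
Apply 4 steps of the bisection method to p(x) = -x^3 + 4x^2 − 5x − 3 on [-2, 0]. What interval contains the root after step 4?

m = -1, p(m) = 7 (+); new bracket [-1, 0]
m = -0.5, p(m) = 0.625 (+); new bracket [-0.5, 0]
m = -0.25, p(m) = -1.484375 (−); new bracket [-0.5, -0.25]
m = -0.375, p(m) = -0.5098 (−); new bracket [-0.5, -0.375]

[-0.5, -0.375]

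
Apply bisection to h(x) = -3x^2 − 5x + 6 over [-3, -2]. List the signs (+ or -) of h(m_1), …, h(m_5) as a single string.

-++++

h(-2.5) = -0.25 < 0, so the root lies in [-2.5, -2]
h(-2.25) = 2.0625 > 0, so the root lies in [-2.5, -2.25]
h(-2.375) = 0.953125 > 0, so the root lies in [-2.5, -2.375]
h(-2.4375) = 0.3633 > 0, so the root lies in [-2.5, -2.4375]
h(-2.46875) = 0.0596 > 0, so the root lies in [-2.5, -2.46875]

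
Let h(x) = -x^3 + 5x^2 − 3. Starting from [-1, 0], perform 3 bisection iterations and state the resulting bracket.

[-0.75, -0.625]

midpoint -0.5: h = -1.625 < 0 → [-1, -0.5]
midpoint -0.75: h = 0.234375 > 0 → [-0.75, -0.5]
midpoint -0.625: h = -0.802734 < 0 → [-0.75, -0.625]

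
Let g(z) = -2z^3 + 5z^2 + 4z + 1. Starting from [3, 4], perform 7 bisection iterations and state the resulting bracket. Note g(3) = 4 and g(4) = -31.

g(3.5) = -9.5 < 0, so the root lies in [3, 3.5]
g(3.25) = -1.84375 < 0, so the root lies in [3, 3.25]
g(3.125) = 1.292969 > 0, so the root lies in [3.125, 3.25]
g(3.1875) = -0.2202 < 0, so the root lies in [3.125, 3.1875]
g(3.15625) = 0.55 > 0, so the root lies in [3.15625, 3.1875]
g(3.171875) = 0.1683 > 0, so the root lies in [3.171875, 3.1875]
g(3.1796875) = -0.0251 < 0, so the root lies in [3.171875, 3.1796875]

[3.171875, 3.1796875]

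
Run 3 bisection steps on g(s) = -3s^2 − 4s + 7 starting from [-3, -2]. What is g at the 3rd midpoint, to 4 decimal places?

midpoint -2.5: g = -1.75 < 0 → [-2.5, -2]
midpoint -2.25: g = 0.8125 > 0 → [-2.5, -2.25]
midpoint -2.375: g = -0.421875 < 0 → [-2.375, -2.25]

-0.4219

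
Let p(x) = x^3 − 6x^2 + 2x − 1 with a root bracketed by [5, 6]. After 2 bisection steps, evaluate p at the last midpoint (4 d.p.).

x = 5.5 gives p = -5.125, negative; keep [5.5, 6]
x = 5.75 gives p = 2.234375, positive; keep [5.5, 5.75]

2.2344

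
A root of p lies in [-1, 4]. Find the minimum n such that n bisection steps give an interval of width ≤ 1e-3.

Width after n steps is 5/2^n. Need 2^n ≥ 5/1e-3 = 5000.
2^12 = 4096 < 5000 ≤ 2^13 = 8192, so n = 13.

13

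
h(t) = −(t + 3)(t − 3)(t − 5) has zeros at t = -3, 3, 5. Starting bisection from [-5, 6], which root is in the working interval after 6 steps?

h(0.5) = -39.375 < 0, so the root lies in [-5, 0.5]
h(-2.25) = -28.546875 < 0, so the root lies in [-5, -2.25]
h(-3.625) = 35.712891 > 0, so the root lies in [-3.625, -2.25]
h(-2.9375) = -2.9456 < 0, so the root lies in [-3.625, -2.9375]
h(-3.28125) = 14.6297 > 0, so the root lies in [-3.28125, -2.9375]
h(-3.109375) = 5.4188 > 0, so the root lies in [-3.109375, -2.9375]

-3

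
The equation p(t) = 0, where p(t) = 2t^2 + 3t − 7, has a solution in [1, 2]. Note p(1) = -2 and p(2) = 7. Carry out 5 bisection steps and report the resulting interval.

m = 1.5, p(m) = 2 (+); new bracket [1, 1.5]
m = 1.25, p(m) = -0.125 (−); new bracket [1.25, 1.5]
m = 1.375, p(m) = 0.90625 (+); new bracket [1.25, 1.375]
m = 1.3125, p(m) = 0.3828 (+); new bracket [1.25, 1.3125]
m = 1.28125, p(m) = 0.127 (+); new bracket [1.25, 1.28125]

[1.25, 1.28125]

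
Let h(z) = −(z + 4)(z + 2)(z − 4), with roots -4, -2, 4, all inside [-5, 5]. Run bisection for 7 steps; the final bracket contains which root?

midpoint 0: h = 32 > 0 → [0, 5]
midpoint 2.5: h = 43.875 > 0 → [2.5, 5]
midpoint 3.75: h = 11.140625 > 0 → [3.75, 5]
midpoint 4.375: h = -20.0215 < 0 → [3.75, 4.375]
midpoint 4.0625: h = -3.0549 < 0 → [3.75, 4.0625]
midpoint 3.90625: h = 4.3778 > 0 → [3.90625, 4.0625]
midpoint 3.984375: h = 0.7466 > 0 → [3.984375, 4.0625]

4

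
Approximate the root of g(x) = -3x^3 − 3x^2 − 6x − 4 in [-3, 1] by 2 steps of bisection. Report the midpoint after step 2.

g(-1) = 2 > 0, so the root lies in [-1, 1]
g(0) = -4 < 0, so the root lies in [-1, 0]

0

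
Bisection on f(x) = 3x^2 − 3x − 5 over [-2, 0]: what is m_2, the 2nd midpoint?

f(-1) = 1 > 0, so the root lies in [-1, 0]
f(-0.5) = -2.75 < 0, so the root lies in [-1, -0.5]

-0.5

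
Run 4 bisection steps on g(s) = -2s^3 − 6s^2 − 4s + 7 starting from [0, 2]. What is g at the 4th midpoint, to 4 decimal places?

1.6680

midpoint 1: g = -5 < 0 → [0, 1]
midpoint 0.5: g = 3.25 > 0 → [0.5, 1]
midpoint 0.75: g = -0.21875 < 0 → [0.5, 0.75]
midpoint 0.625: g = 1.668 > 0 → [0.625, 0.75]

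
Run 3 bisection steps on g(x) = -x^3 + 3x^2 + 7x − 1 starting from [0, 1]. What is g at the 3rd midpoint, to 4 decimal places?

x = 0.5 gives g = 3.125, positive; keep [0, 0.5]
x = 0.25 gives g = 0.921875, positive; keep [0, 0.25]
x = 0.125 gives g = -0.080078, negative; keep [0.125, 0.25]

-0.0801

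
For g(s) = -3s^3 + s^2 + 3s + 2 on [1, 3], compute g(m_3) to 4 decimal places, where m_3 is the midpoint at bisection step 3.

midpoint 2: g = -12 < 0 → [1, 2]
midpoint 1.5: g = -1.375 < 0 → [1, 1.5]
midpoint 1.25: g = 1.453125 > 0 → [1.25, 1.5]

1.4531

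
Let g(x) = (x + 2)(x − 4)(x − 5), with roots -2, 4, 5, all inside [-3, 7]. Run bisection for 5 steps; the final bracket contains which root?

-2

midpoint 2: g = 24 > 0 → [-3, 2]
midpoint -0.5: g = 37.125 > 0 → [-3, -0.5]
midpoint -1.75: g = 9.703125 > 0 → [-3, -1.75]
midpoint -2.375: g = -17.6309 < 0 → [-2.375, -1.75]
midpoint -2.0625: g = -2.676 < 0 → [-2.0625, -1.75]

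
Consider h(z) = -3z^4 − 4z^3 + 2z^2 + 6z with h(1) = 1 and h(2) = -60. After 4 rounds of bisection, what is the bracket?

m = 1.5, h(m) = -15.1875 (−); new bracket [1, 1.5]
m = 1.25, h(m) = -4.511719 (−); new bracket [1, 1.25]
m = 1.125, h(m) = -1.219482 (−); new bracket [1, 1.125]
m = 1.0625, h(m) = 0.0117 (+); new bracket [1.0625, 1.125]

[1.0625, 1.125]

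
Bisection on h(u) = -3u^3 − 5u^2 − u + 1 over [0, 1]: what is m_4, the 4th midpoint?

h(0.5) = -1.125 < 0, so the root lies in [0, 0.5]
h(0.25) = 0.390625 > 0, so the root lies in [0.25, 0.5]
h(0.375) = -0.236328 < 0, so the root lies in [0.25, 0.375]
h(0.3125) = 0.1077 > 0, so the root lies in [0.3125, 0.375]

0.3125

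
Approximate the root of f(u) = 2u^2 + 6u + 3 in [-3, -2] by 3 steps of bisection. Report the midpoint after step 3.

midpoint -2.5: f = 0.5 > 0 → [-2.5, -2]
midpoint -2.25: f = -0.375 < 0 → [-2.5, -2.25]
midpoint -2.375: f = 0.03125 > 0 → [-2.375, -2.25]

-2.375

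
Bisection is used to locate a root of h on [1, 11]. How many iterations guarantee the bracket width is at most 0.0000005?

25

Width after n steps is 10/2^n. Need 2^n ≥ 10/0.0000005 = 20000000.
2^24 = 16777216 < 20000000 ≤ 2^25 = 33554432, so n = 25.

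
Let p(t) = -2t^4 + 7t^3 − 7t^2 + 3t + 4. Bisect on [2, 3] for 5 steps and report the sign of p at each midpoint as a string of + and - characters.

-+++-

p(2.5) = -1 < 0, so the root lies in [2, 2.5]
p(2.25) = 3.789062 > 0, so the root lies in [2.25, 2.5]
p(2.375) = 1.782715 > 0, so the root lies in [2.375, 2.5]
p(2.4375) = 0.4973 > 0, so the root lies in [2.4375, 2.5]
p(2.46875) = -0.2237 < 0, so the root lies in [2.4375, 2.46875]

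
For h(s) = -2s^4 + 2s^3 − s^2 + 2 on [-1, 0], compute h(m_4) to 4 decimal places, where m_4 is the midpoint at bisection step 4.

0.4306

m = -0.5, h(m) = 1.375 (+); new bracket [-1, -0.5]
m = -0.75, h(m) = -0.039062 (−); new bracket [-0.75, -0.5]
m = -0.625, h(m) = 0.815918 (+); new bracket [-0.75, -0.625]
m = -0.6875, h(m) = 0.4306 (+); new bracket [-0.75, -0.6875]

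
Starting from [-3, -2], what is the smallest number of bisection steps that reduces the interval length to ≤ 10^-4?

Width after n steps is 1/2^n. Need 2^n ≥ 1/10^-4 = 10000.
2^13 = 8192 < 10000 ≤ 2^14 = 16384, so n = 14.

14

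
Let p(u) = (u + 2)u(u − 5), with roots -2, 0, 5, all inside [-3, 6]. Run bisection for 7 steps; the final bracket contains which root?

5

m = 1.5, p(m) = -18.375 (−); new bracket [1.5, 6]
m = 3.75, p(m) = -26.953125 (−); new bracket [3.75, 6]
m = 4.875, p(m) = -4.189453 (−); new bracket [4.875, 6]
m = 5.4375, p(m) = 17.6931 (+); new bracket [4.875, 5.4375]
m = 5.15625, p(m) = 5.7655 (+); new bracket [4.875, 5.15625]
m = 5.015625, p(m) = 0.5498 (+); new bracket [4.875, 5.015625]
m = 4.9453125, p(m) = -1.8783 (−); new bracket [4.9453125, 5.015625]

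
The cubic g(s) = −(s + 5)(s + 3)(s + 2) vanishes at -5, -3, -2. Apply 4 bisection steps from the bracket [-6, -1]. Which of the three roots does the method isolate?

m = -3.5, g(m) = -1.125 (−); new bracket [-6, -3.5]
m = -4.75, g(m) = -1.203125 (−); new bracket [-6, -4.75]
m = -5.375, g(m) = 3.005859 (+); new bracket [-5.375, -4.75]
m = -5.0625, g(m) = 0.3948 (+); new bracket [-5.0625, -4.75]

-5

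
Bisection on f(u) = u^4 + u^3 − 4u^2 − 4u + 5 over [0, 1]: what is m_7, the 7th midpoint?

m = 0.5, f(m) = 2.1875 (+); new bracket [0.5, 1]
m = 0.75, f(m) = 0.488281 (+); new bracket [0.75, 1]
m = 0.875, f(m) = -0.306396 (−); new bracket [0.75, 0.875]
m = 0.8125, f(m) = 0.0816 (+); new bracket [0.8125, 0.875]
m = 0.84375, f(m) = -0.1152 (−); new bracket [0.8125, 0.84375]
m = 0.828125, f(m) = -0.0174 (−); new bracket [0.8125, 0.828125]
m = 0.8203125, f(m) = 0.0319 (+); new bracket [0.8203125, 0.828125]

0.8203125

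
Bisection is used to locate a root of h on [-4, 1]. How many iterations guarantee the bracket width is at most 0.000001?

Width after n steps is 5/2^n. Need 2^n ≥ 5/0.000001 = 5000000.
2^22 = 4194304 < 5000000 ≤ 2^23 = 8388608, so n = 23.

23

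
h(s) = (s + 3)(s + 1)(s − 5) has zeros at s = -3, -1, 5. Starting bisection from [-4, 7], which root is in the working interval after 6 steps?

m = 1.5, h(m) = -39.375 (−); new bracket [1.5, 7]
m = 4.25, h(m) = -28.546875 (−); new bracket [4.25, 7]
m = 5.625, h(m) = 35.712891 (+); new bracket [4.25, 5.625]
m = 4.9375, h(m) = -2.9456 (−); new bracket [4.9375, 5.625]
m = 5.28125, h(m) = 14.6297 (+); new bracket [4.9375, 5.28125]
m = 5.109375, h(m) = 5.4188 (+); new bracket [4.9375, 5.109375]

5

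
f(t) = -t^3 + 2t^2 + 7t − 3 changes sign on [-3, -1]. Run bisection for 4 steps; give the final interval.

f(-2) = -1 < 0, so the root lies in [-3, -2]
f(-2.5) = 7.625 > 0, so the root lies in [-2.5, -2]
f(-2.25) = 2.765625 > 0, so the root lies in [-2.25, -2]
f(-2.125) = 0.752 > 0, so the root lies in [-2.125, -2]

[-2.125, -2]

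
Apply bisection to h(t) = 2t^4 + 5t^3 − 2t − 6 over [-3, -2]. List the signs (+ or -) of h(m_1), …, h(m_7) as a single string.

-++++--

midpoint -2.5: h = -1 < 0 → [-3, -2.5]
midpoint -2.75: h = 9.898438 > 0 → [-2.75, -2.5]
midpoint -2.625: h = 3.771973 > 0 → [-2.625, -2.5]
midpoint -2.5625: h = 1.2283 > 0 → [-2.5625, -2.5]
midpoint -2.53125: h = 0.0761 > 0 → [-2.53125, -2.5]
midpoint -2.515625: h = -0.4713 < 0 → [-2.53125, -2.515625]
midpoint -2.5234375: h = -0.1999 < 0 → [-2.53125, -2.5234375]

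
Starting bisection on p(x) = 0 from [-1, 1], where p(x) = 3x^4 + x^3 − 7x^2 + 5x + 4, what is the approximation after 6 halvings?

-0.46875

p(0) = 4 > 0, so the root lies in [-1, 0]
p(-0.5) = -0.1875 < 0, so the root lies in [-0.5, 0]
p(-0.25) = 2.308594 > 0, so the root lies in [-0.5, -0.25]
p(-0.375) = 1.1472 > 0, so the root lies in [-0.5, -0.375]
p(-0.4375) = 0.4988 > 0, so the root lies in [-0.5, -0.4375]
p(-0.46875) = 0.16 > 0, so the root lies in [-0.5, -0.46875]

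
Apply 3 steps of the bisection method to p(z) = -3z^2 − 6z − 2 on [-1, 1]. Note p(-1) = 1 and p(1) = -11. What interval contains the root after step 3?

p(0) = -2 < 0, so the root lies in [-1, 0]
p(-0.5) = 0.25 > 0, so the root lies in [-0.5, 0]
p(-0.25) = -0.6875 < 0, so the root lies in [-0.5, -0.25]

[-0.5, -0.25]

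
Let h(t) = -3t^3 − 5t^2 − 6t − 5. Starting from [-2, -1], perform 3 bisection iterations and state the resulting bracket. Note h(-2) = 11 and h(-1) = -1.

[-1.25, -1.125]

t = -1.5 gives h = 2.875, positive; keep [-1.5, -1]
t = -1.25 gives h = 0.546875, positive; keep [-1.25, -1]
t = -1.125 gives h = -0.306641, negative; keep [-1.25, -1.125]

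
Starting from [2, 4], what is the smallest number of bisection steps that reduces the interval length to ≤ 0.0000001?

Width after n steps is 2/2^n. Need 2^n ≥ 2/0.0000001 = 20000000.
2^24 = 16777216 < 20000000 ≤ 2^25 = 33554432, so n = 25.

25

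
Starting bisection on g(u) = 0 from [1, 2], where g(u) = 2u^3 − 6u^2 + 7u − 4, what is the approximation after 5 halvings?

g(1.5) = -0.25 < 0, so the root lies in [1.5, 2]
g(1.75) = 0.59375 > 0, so the root lies in [1.5, 1.75]
g(1.625) = 0.113281 > 0, so the root lies in [1.5, 1.625]
g(1.5625) = -0.0815 < 0, so the root lies in [1.5625, 1.625]
g(1.59375) = 0.0124 > 0, so the root lies in [1.5625, 1.59375]

1.59375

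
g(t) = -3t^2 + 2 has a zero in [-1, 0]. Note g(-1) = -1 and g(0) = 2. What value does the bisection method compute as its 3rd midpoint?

midpoint -0.5: g = 1.25 > 0 → [-1, -0.5]
midpoint -0.75: g = 0.3125 > 0 → [-1, -0.75]
midpoint -0.875: g = -0.296875 < 0 → [-0.875, -0.75]

-0.875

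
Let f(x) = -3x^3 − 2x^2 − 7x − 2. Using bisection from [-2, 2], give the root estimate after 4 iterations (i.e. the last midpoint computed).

-0.25

f(0) = -2 < 0, so the root lies in [-2, 0]
f(-1) = 6 > 0, so the root lies in [-1, 0]
f(-0.5) = 1.375 > 0, so the root lies in [-0.5, 0]
f(-0.25) = -0.3281 < 0, so the root lies in [-0.5, -0.25]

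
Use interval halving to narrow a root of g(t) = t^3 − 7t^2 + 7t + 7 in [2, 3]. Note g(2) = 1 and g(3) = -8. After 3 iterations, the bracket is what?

g(2.5) = -3.625 < 0, so the root lies in [2, 2.5]
g(2.25) = -1.296875 < 0, so the root lies in [2, 2.25]
g(2.125) = -0.138672 < 0, so the root lies in [2, 2.125]

[2, 2.125]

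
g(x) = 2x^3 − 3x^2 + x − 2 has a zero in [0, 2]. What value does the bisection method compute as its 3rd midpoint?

1.75

g(1) = -2 < 0, so the root lies in [1, 2]
g(1.5) = -0.5 < 0, so the root lies in [1.5, 2]
g(1.75) = 1.28125 > 0, so the root lies in [1.5, 1.75]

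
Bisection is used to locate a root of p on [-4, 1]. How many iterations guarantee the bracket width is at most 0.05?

7

Width after n steps is 5/2^n. Need 2^n ≥ 5/0.05 = 100.
2^6 = 64 < 100 ≤ 2^7 = 128, so n = 7.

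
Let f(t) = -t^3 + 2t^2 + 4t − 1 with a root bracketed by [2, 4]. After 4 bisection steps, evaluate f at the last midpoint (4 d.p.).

0.5137

midpoint 3: f = 2 > 0 → [3, 4]
midpoint 3.5: f = -5.375 < 0 → [3, 3.5]
midpoint 3.25: f = -1.203125 < 0 → [3, 3.25]
midpoint 3.125: f = 0.5137 > 0 → [3.125, 3.25]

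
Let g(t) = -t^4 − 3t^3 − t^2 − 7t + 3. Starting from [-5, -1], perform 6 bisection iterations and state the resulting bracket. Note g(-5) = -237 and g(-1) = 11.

[-3.4375, -3.375]

m = -3, g(m) = 15 (+); new bracket [-5, -3]
m = -4, g(m) = -49 (−); new bracket [-4, -3]
m = -3.5, g(m) = -6.1875 (−); new bracket [-3.5, -3]
m = -3.25, g(m) = 6.6055 (+); new bracket [-3.5, -3.25]
m = -3.375, g(m) = 0.8181 (+); new bracket [-3.5, -3.375]
m = -3.4375, g(m) = -2.5247 (−); new bracket [-3.4375, -3.375]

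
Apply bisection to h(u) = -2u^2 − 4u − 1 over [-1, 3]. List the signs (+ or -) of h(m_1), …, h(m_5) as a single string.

--+-+

h(1) = -7 < 0, so the root lies in [-1, 1]
h(0) = -1 < 0, so the root lies in [-1, 0]
h(-0.5) = 0.5 > 0, so the root lies in [-0.5, 0]
h(-0.25) = -0.125 < 0, so the root lies in [-0.5, -0.25]
h(-0.375) = 0.2188 > 0, so the root lies in [-0.375, -0.25]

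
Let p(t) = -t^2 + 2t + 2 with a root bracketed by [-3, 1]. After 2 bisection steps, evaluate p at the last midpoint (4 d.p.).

midpoint -1: p = -1 < 0 → [-1, 1]
midpoint 0: p = 2 > 0 → [-1, 0]

2.0000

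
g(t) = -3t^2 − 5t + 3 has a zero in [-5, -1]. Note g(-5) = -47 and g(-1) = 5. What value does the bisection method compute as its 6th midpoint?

m = -3, g(m) = -9 (−); new bracket [-3, -1]
m = -2, g(m) = 1 (+); new bracket [-3, -2]
m = -2.5, g(m) = -3.25 (−); new bracket [-2.5, -2]
m = -2.25, g(m) = -0.9375 (−); new bracket [-2.25, -2]
m = -2.125, g(m) = 0.0781 (+); new bracket [-2.25, -2.125]
m = -2.1875, g(m) = -0.418 (−); new bracket [-2.1875, -2.125]

-2.1875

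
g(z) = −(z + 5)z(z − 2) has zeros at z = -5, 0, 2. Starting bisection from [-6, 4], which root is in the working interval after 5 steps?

-5

midpoint -1: g = -12 < 0 → [-6, -1]
midpoint -3.5: g = -28.875 < 0 → [-6, -3.5]
midpoint -4.75: g = -8.015625 < 0 → [-6, -4.75]
midpoint -5.375: g = 14.8652 > 0 → [-5.375, -4.75]
midpoint -5.0625: g = 2.2346 > 0 → [-5.0625, -4.75]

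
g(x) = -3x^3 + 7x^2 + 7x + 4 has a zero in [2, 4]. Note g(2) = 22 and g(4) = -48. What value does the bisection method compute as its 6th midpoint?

m = 3, g(m) = 7 (+); new bracket [3, 4]
m = 3.5, g(m) = -14.375 (−); new bracket [3, 3.5]
m = 3.25, g(m) = -2.296875 (−); new bracket [3, 3.25]
m = 3.125, g(m) = 2.6816 (+); new bracket [3.125, 3.25]
m = 3.1875, g(m) = 0.2771 (+); new bracket [3.1875, 3.25]
m = 3.21875, g(m) = -0.9884 (−); new bracket [3.1875, 3.21875]

3.21875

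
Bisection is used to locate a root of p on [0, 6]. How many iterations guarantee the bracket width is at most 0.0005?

Width after n steps is 6/2^n. Need 2^n ≥ 6/0.0005 = 12000.
2^13 = 8192 < 12000 ≤ 2^14 = 16384, so n = 14.

14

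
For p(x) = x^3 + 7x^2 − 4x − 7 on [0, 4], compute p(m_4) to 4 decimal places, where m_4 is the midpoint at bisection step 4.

x = 2 gives p = 21, positive; keep [0, 2]
x = 1 gives p = -3, negative; keep [1, 2]
x = 1.5 gives p = 6.125, positive; keep [1, 1.5]
x = 1.25 gives p = 0.8906, positive; keep [1, 1.25]

0.8906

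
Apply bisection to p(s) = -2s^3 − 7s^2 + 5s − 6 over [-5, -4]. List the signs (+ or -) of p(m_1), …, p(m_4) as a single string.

s = -4.5 gives p = 12, positive; keep [-4.5, -4]
s = -4.25 gives p = -0.15625, negative; keep [-4.5, -4.25]
s = -4.375 gives p = 5.621094, positive; keep [-4.375, -4.25]
s = -4.3125 gives p = 2.6587, positive; keep [-4.3125, -4.25]

+-++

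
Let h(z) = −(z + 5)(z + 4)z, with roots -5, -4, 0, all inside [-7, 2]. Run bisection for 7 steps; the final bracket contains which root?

z = -2.5 gives h = 9.375, positive; keep [-2.5, 2]
z = -0.25 gives h = 4.453125, positive; keep [-0.25, 2]
z = 0.875 gives h = -25.060547, negative; keep [-0.25, 0.875]
z = 0.3125 gives h = -7.1594, negative; keep [-0.25, 0.3125]
z = 0.03125 gives h = -0.6338, negative; keep [-0.25, 0.03125]
z = -0.109375 gives h = 2.0811, positive; keep [-0.109375, 0.03125]
z = -0.0390625 gives h = 0.7676, positive; keep [-0.0390625, 0.03125]

0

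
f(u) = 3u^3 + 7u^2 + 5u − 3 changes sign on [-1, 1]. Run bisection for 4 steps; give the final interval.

[0.25, 0.375]

f(0) = -3 < 0, so the root lies in [0, 1]
f(0.5) = 1.625 > 0, so the root lies in [0, 0.5]
f(0.25) = -1.265625 < 0, so the root lies in [0.25, 0.5]
f(0.375) = 0.0176 > 0, so the root lies in [0.25, 0.375]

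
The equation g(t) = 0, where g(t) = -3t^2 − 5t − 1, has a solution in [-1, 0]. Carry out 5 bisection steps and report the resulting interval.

t = -0.5 gives g = 0.75, positive; keep [-0.5, 0]
t = -0.25 gives g = 0.0625, positive; keep [-0.25, 0]
t = -0.125 gives g = -0.421875, negative; keep [-0.25, -0.125]
t = -0.1875 gives g = -0.168, negative; keep [-0.25, -0.1875]
t = -0.21875 gives g = -0.0498, negative; keep [-0.25, -0.21875]

[-0.25, -0.21875]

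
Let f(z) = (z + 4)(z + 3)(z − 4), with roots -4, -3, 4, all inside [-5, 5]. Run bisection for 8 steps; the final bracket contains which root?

4

f(0) = -48 < 0, so the root lies in [0, 5]
f(2.5) = -53.625 < 0, so the root lies in [2.5, 5]
f(3.75) = -13.078125 < 0, so the root lies in [3.75, 5]
f(4.375) = 23.1621 > 0, so the root lies in [3.75, 4.375]
f(4.0625) = 3.5588 > 0, so the root lies in [3.75, 4.0625]
f(3.90625) = -5.119 < 0, so the root lies in [3.90625, 4.0625]
f(3.984375) = -0.8713 < 0, so the root lies in [3.984375, 4.0625]
f(4.0234375) = 1.3208 > 0, so the root lies in [3.984375, 4.0234375]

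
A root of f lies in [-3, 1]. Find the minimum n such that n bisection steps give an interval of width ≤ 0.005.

10

Width after n steps is 4/2^n. Need 2^n ≥ 4/0.005 = 800.
2^9 = 512 < 800 ≤ 2^10 = 1024, so n = 10.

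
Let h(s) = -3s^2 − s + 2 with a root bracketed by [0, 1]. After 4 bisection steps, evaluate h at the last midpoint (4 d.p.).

-0.1055

midpoint 0.5: h = 0.75 > 0 → [0.5, 1]
midpoint 0.75: h = -0.4375 < 0 → [0.5, 0.75]
midpoint 0.625: h = 0.203125 > 0 → [0.625, 0.75]
midpoint 0.6875: h = -0.1055 < 0 → [0.625, 0.6875]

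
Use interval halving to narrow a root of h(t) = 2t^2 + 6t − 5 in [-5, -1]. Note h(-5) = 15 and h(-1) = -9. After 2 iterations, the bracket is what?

m = -3, h(m) = -5 (−); new bracket [-5, -3]
m = -4, h(m) = 3 (+); new bracket [-4, -3]

[-4, -3]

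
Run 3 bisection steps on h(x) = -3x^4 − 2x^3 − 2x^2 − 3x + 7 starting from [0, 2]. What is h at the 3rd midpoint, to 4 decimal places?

m = 1, h(m) = -3 (−); new bracket [0, 1]
m = 0.5, h(m) = 4.5625 (+); new bracket [0.5, 1]
m = 0.75, h(m) = 1.832031 (+); new bracket [0.75, 1]

1.8320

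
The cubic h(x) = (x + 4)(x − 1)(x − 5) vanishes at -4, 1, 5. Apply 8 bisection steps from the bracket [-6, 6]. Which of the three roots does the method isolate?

-4

midpoint 0: h = 20 > 0 → [-6, 0]
midpoint -3: h = 32 > 0 → [-6, -3]
midpoint -4.5: h = -26.125 < 0 → [-4.5, -3]
midpoint -3.75: h = 10.3906 > 0 → [-4.5, -3.75]
midpoint -4.125: h = -5.8457 < 0 → [-4.125, -3.75]
midpoint -3.9375: h = 2.7581 > 0 → [-4.125, -3.9375]
midpoint -4.03125: h = -1.42 < 0 → [-4.03125, -3.9375]
midpoint -3.984375: h = 0.6997 > 0 → [-4.03125, -3.984375]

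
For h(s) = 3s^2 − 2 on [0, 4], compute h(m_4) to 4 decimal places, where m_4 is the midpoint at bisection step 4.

-0.3125

midpoint 2: h = 10 > 0 → [0, 2]
midpoint 1: h = 1 > 0 → [0, 1]
midpoint 0.5: h = -1.25 < 0 → [0.5, 1]
midpoint 0.75: h = -0.3125 < 0 → [0.75, 1]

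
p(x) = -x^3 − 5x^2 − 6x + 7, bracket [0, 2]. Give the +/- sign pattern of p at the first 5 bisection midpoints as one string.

p(1) = -5 < 0, so the root lies in [0, 1]
p(0.5) = 2.625 > 0, so the root lies in [0.5, 1]
p(0.75) = -0.734375 < 0, so the root lies in [0.5, 0.75]
p(0.625) = 1.0527 > 0, so the root lies in [0.625, 0.75]
p(0.6875) = 0.1868 > 0, so the root lies in [0.6875, 0.75]

-+-++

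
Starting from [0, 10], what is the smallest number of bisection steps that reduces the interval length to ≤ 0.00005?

18

Width after n steps is 10/2^n. Need 2^n ≥ 10/0.00005 = 200000.
2^17 = 131072 < 200000 ≤ 2^18 = 262144, so n = 18.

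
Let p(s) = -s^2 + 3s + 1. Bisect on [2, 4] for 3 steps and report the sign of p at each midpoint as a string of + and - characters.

m = 3, p(m) = 1 (+); new bracket [3, 4]
m = 3.5, p(m) = -0.75 (−); new bracket [3, 3.5]
m = 3.25, p(m) = 0.1875 (+); new bracket [3.25, 3.5]

+-+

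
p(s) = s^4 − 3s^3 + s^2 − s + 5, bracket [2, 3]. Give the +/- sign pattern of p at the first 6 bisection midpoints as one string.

p(2.5) = 0.9375 > 0, so the root lies in [2, 2.5]
p(2.25) = -0.730469 < 0, so the root lies in [2.25, 2.5]
p(2.375) = -0.107178 < 0, so the root lies in [2.375, 2.5]
p(2.4375) = 0.3577 > 0, so the root lies in [2.375, 2.4375]
p(2.40625) = 0.1115 > 0, so the root lies in [2.375, 2.40625]
p(2.390625) = -0.0012 < 0, so the root lies in [2.390625, 2.40625]

+--++-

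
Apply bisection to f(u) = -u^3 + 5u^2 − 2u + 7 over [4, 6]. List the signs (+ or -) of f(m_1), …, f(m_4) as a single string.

m = 5, f(m) = -3 (−); new bracket [4, 5]
m = 4.5, f(m) = 8.125 (+); new bracket [4.5, 5]
m = 4.75, f(m) = 3.140625 (+); new bracket [4.75, 5]
m = 4.875, f(m) = 0.2207 (+); new bracket [4.875, 5]

-+++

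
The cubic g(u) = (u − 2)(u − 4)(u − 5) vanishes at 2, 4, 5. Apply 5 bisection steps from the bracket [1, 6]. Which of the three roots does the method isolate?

u = 3.5 gives g = 1.125, positive; keep [1, 3.5]
u = 2.25 gives g = 1.203125, positive; keep [1, 2.25]
u = 1.625 gives g = -3.005859, negative; keep [1.625, 2.25]
u = 1.9375 gives g = -0.3948, negative; keep [1.9375, 2.25]
u = 2.09375 gives g = 0.5194, positive; keep [1.9375, 2.09375]

2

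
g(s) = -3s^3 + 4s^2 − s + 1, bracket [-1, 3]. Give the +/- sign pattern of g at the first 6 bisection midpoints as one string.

midpoint 1: g = 1 > 0 → [1, 3]
midpoint 2: g = -9 < 0 → [1, 2]
midpoint 1.5: g = -1.625 < 0 → [1, 1.5]
midpoint 1.25: g = 0.1406 > 0 → [1.25, 1.5]
midpoint 1.375: g = -0.6113 < 0 → [1.25, 1.375]
midpoint 1.3125: g = -0.2048 < 0 → [1.25, 1.3125]

+--+--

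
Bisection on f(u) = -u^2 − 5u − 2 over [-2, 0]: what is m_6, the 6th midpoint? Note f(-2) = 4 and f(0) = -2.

midpoint -1: f = 2 > 0 → [-1, 0]
midpoint -0.5: f = 0.25 > 0 → [-0.5, 0]
midpoint -0.25: f = -0.8125 < 0 → [-0.5, -0.25]
midpoint -0.375: f = -0.2656 < 0 → [-0.5, -0.375]
midpoint -0.4375: f = -0.0039 < 0 → [-0.5, -0.4375]
midpoint -0.46875: f = 0.124 > 0 → [-0.46875, -0.4375]

-0.46875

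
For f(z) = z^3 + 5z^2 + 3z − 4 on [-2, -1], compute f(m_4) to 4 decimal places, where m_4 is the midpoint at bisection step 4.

-0.2952

m = -1.5, f(m) = -0.625 (−); new bracket [-2, -1.5]
m = -1.75, f(m) = 0.703125 (+); new bracket [-1.75, -1.5]
m = -1.625, f(m) = 0.037109 (+); new bracket [-1.625, -1.5]
m = -1.5625, f(m) = -0.2952 (−); new bracket [-1.625, -1.5625]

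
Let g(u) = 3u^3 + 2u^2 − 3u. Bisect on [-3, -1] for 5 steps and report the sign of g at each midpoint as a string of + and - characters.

--++-

m = -2, g(m) = -10 (−); new bracket [-2, -1]
m = -1.5, g(m) = -1.125 (−); new bracket [-1.5, -1]
m = -1.25, g(m) = 1.015625 (+); new bracket [-1.5, -1.25]
m = -1.375, g(m) = 0.1074 (+); new bracket [-1.5, -1.375]
m = -1.4375, g(m) = -0.4661 (−); new bracket [-1.4375, -1.375]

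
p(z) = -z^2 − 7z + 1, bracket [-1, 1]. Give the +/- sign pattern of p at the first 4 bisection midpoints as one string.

midpoint 0: p = 1 > 0 → [0, 1]
midpoint 0.5: p = -2.75 < 0 → [0, 0.5]
midpoint 0.25: p = -0.8125 < 0 → [0, 0.25]
midpoint 0.125: p = 0.1094 > 0 → [0.125, 0.25]

+--+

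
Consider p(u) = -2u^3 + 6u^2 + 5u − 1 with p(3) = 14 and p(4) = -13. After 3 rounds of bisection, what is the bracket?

m = 3.5, p(m) = 4.25 (+); new bracket [3.5, 4]
m = 3.75, p(m) = -3.34375 (−); new bracket [3.5, 3.75]
m = 3.625, p(m) = 0.699219 (+); new bracket [3.625, 3.75]

[3.625, 3.75]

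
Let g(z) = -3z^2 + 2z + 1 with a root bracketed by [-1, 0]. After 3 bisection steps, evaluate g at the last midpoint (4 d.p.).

-0.1719

z = -0.5 gives g = -0.75, negative; keep [-0.5, 0]
z = -0.25 gives g = 0.3125, positive; keep [-0.5, -0.25]
z = -0.375 gives g = -0.171875, negative; keep [-0.375, -0.25]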